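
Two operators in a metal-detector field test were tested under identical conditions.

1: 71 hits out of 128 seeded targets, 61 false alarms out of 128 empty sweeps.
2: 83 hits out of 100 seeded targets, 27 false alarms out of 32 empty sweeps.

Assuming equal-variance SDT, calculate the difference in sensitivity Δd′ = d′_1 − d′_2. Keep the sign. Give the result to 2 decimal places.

1: z(0.5547) = 0.138, z(0.4766) = -0.059, d' = 0.197
2: z(0.8300) = 0.954, z(0.8438) = 1.010, d' = -0.056
Δd' = d'_1 − d'_2 = 0.197 − (-0.056) = 0.253
1 has the higher sensitivity.

Δd′ = 0.25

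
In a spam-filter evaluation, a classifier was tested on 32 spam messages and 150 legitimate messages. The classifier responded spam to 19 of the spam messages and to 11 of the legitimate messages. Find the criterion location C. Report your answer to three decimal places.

H = 19/32 = 0.5938
FA = 11/150 = 0.0733
z(0.5938) = 0.2373, z(0.0733) = -1.4516
c = −½·[z(H) + z(FA)] = −0.5 × (0.2373 + (-1.4516)) = 0.60715

C = 0.607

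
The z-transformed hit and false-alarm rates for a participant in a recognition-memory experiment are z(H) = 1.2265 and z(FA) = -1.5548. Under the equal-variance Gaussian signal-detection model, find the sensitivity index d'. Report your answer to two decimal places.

d' = z(H) − z(FA) = 1.2265 − (-1.5548) = 2.7813

d' = 2.78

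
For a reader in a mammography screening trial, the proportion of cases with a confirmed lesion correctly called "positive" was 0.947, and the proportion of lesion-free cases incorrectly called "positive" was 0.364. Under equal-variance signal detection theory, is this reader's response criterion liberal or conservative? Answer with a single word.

z(H) = 1.616, z(FA) = -0.348
c = −½·(z(H) + z(FA)) = -0.634
c < 0 → liberal criterion (biased toward responding “yes”).

liberal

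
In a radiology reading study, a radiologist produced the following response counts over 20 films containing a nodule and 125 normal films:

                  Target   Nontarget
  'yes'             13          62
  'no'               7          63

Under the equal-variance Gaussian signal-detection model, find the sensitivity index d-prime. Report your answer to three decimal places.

d-prime = 0.395

H = 13/20 = 0.6500
FA = 62/125 = 0.4960
Φ⁻¹(H) = Φ⁻¹(0.6500) = 0.3853
Φ⁻¹(FA) = Φ⁻¹(0.4960) = -0.0100
d' = z(H) − z(FA) = 0.3853 − (-0.0100) = 0.3953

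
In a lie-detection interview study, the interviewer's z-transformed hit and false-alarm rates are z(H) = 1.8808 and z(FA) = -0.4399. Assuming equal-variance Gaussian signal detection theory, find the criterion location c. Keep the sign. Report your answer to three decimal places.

c = -0.720

c = −½·[z(H) + z(FA)] = −½·(1.8808 + (-0.4399)) = -0.72045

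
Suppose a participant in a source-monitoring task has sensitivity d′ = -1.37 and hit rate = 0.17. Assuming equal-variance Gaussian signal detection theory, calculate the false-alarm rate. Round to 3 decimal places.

false-alarm rate = 0.661

z(hit rate) = z(0.17) = -0.9542
z(FA) = z(H) − d' = -0.9542 − (-1.37) = 0.4158
false-alarm rate = Φ(0.4158) = 0.6612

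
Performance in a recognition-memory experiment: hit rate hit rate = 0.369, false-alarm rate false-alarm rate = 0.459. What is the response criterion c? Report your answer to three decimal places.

c = 0.219

Φ⁻¹(H) = Φ⁻¹(0.369) = -0.3345
Φ⁻¹(FA) = Φ⁻¹(0.459) = -0.1030
c = −½·[z(H) + z(FA)] = −0.5 × (-0.3345 + (-0.1030)) = 0.21875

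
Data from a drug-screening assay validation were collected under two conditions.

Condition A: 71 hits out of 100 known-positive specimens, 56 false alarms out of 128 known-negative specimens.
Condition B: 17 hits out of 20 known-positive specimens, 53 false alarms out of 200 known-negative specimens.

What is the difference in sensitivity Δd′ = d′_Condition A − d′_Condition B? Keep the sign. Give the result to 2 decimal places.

Δd′ = -0.95

Condition A: z(0.7100) = 0.553, z(0.4375) = -0.157, d' = 0.710
Condition B: z(0.8500) = 1.036, z(0.2650) = -0.628, d' = 1.664
Δd' = d'_Condition A − d'_Condition B = 0.710 − 1.664 = -0.954
Condition B has the higher sensitivity.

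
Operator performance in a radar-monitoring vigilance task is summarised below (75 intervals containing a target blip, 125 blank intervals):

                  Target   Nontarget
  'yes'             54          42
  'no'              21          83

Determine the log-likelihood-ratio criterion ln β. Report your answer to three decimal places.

ln β = -0.080

H = 54/75 = 0.7200
FA = 42/125 = 0.3360
Φ⁻¹(0.7200) = 0.5828, Φ⁻¹(0.3360) = -0.4234
ln β = −½·[z(H)² − z(FA)²] = −0.5 × (0.3397 − 0.1793) = -0.0802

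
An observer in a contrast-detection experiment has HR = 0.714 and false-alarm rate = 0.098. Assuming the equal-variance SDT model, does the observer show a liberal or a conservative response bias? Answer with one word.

conservative

z(H) = 0.565, z(FA) = -1.293
c = −½·(z(H) + z(FA)) = 0.364
c > 0 → conservative criterion (biased toward responding “no”).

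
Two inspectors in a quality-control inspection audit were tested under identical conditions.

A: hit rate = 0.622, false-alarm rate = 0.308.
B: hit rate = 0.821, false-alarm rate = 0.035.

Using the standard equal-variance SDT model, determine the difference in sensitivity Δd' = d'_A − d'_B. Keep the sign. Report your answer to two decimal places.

Δd' = -1.92

A: z(0.622) = 0.311, z(0.308) = -0.502, d' = 0.813
B: z(0.821) = 0.919, z(0.035) = -1.812, d' = 2.731
Δd' = d'_A − d'_B = 0.813 − 2.731 = -1.918
B has the higher sensitivity.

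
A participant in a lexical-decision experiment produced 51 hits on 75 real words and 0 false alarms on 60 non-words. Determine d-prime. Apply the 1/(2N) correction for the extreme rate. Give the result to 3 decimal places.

The false-alarm rate is 0/60 = 0, so apply the 1/(2N) correction: FA → 1/(2·60) = 0.00833.
z(H) = z(0.68000) = 0.4677
z(FA) = z(0.00833) = -2.3941
d' = 0.4677 − (-2.3941) = 2.8618

d-prime = 2.862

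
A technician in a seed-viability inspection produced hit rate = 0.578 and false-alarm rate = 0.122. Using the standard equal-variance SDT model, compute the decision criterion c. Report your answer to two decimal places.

c = 0.48

Φ⁻¹(H) = Φ⁻¹(0.578) = 0.197
Φ⁻¹(FA) = Φ⁻¹(0.122) = -1.165
c = −½·[z(H) + z(FA)] = −0.5 × (0.197 + (-1.165)) = 0.484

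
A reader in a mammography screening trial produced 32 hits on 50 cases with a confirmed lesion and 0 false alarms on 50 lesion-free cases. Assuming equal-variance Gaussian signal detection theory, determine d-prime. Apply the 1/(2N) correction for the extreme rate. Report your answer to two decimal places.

The false-alarm rate is 0/50 = 0, so apply the 1/(2N) correction: FA → 1/(2·50) = 0.01000.
z(H) = z(0.64000) = 0.358
z(FA) = z(0.01000) = -2.326
d' = 0.358 − (-2.326) = 2.684

d-prime = 2.68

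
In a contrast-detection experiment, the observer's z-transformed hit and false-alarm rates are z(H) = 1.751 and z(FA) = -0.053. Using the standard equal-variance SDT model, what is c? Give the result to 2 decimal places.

c = −½·[z(H) + z(FA)] = −½·(1.751 + (-0.053)) = -0.849
c < 0: the observer has a liberal response bias.

c = -0.85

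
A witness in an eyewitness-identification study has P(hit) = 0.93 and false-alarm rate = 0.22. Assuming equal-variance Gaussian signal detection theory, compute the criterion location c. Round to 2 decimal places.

c = -0.35

z(H) = 1.4758
z(FA) = -0.7722
c = −½·[z(H) + z(FA)] = −0.5 × (1.4758 + (-0.7722)) = -0.3518
c < 0: the witness has a liberal response bias.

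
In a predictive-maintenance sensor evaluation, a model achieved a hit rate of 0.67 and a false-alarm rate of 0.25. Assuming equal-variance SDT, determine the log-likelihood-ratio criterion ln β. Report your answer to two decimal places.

ln β = 0.13

Φ⁻¹(0.67) = 0.440, Φ⁻¹(0.25) = -0.674
ln β = −½·[z(H)² − z(FA)²] = −0.5 × (0.194 − 0.454) = 0.130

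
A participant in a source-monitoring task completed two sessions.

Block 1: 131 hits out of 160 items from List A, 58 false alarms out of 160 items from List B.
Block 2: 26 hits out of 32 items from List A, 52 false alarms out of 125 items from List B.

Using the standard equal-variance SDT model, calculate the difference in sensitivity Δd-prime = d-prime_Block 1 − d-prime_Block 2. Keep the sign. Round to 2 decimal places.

Block 1: z(0.8187) = 0.910, z(0.3625) = -0.352, d' = 1.262
Block 2: z(0.8125) = 0.887, z(0.4160) = -0.212, d' = 1.099
Δd' = d'_Block 1 − d'_Block 2 = 1.262 − 1.099 = 0.163
Block 1 has the higher sensitivity.

Δd-prime = 0.16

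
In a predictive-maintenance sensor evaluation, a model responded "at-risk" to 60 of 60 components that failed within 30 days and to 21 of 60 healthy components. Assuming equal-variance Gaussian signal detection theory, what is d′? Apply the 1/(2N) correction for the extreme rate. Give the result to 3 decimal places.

d′ = 2.779

The hit rate is 60/60 = 1, so apply the 1/(2N) correction: H → 1 − 1/(2·60) = 0.99167.
z(H) = z(0.99167) = 2.3941
z(FA) = z(0.35000) = -0.3853
d' = 2.3941 − (-0.3853) = 2.7794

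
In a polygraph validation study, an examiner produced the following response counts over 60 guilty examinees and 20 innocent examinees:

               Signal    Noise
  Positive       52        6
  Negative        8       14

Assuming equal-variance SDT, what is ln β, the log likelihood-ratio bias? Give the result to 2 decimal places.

ln β = -0.48

H = 52/60 = 0.8667
FA = 6/20 = 0.3000
z(H) = 1.111
z(FA) = -0.524
ln β = −½·[z(H)² − z(FA)²] = −0.5 × (1.234 − 0.275) = -0.4795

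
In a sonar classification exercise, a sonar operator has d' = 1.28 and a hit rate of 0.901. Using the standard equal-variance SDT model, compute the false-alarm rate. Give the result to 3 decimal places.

z(hit rate) = z(0.901) = 1.2873
z(FA) = z(H) − d' = 1.2873 − 1.28 = 0.0073
false-alarm rate = Φ(0.0073) = 0.5029

false-alarm rate = 0.503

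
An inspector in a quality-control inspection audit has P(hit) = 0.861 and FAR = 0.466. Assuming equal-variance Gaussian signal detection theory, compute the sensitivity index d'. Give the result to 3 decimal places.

d' = 1.170

z(0.861) = 1.0848, z(0.466) = -0.0853
d' = z(H) − z(FA) = 1.0848 − (-0.0853) = 1.1701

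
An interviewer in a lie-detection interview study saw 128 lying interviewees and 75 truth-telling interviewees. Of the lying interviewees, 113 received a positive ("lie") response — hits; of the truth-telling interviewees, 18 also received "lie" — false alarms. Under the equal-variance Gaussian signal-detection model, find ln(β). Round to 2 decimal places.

ln β = -0.46

H = 113/128 = 0.8828
FA = 18/75 = 0.2400
z(H) = z(0.8828) = 1.189
z(FA) = z(0.2400) = -0.706
ln β = −½·[z(H)² − z(FA)²] = −0.5 × (1.414 − 0.498) = -0.458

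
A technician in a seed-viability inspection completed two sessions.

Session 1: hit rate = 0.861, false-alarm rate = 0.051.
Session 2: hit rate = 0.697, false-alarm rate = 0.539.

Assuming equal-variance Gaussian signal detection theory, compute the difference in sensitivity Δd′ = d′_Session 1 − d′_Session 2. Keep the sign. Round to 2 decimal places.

Δd′ = 2.30

Session 1: z(0.861) = 1.085, z(0.051) = -1.635, d' = 2.720
Session 2: z(0.697) = 0.516, z(0.539) = 0.098, d' = 0.418
Δd' = d'_Session 1 − d'_Session 2 = 2.720 − 0.418 = 2.302
Session 1 has the higher sensitivity.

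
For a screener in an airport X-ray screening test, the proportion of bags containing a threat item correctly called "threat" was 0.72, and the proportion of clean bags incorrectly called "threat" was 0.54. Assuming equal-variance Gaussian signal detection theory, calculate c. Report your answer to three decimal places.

c = -0.342

Φ⁻¹(H) = Φ⁻¹(0.72) = 0.5828
Φ⁻¹(FA) = Φ⁻¹(0.54) = 0.1004
c = −½·[z(H) + z(FA)] = −0.5 × (0.5828 + 0.1004) = -0.3416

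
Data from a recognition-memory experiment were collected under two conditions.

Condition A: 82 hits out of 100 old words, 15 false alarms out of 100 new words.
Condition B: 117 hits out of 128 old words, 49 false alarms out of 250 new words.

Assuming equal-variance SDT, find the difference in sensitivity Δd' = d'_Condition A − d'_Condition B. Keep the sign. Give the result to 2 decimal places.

Δd' = -0.27

Condition A: z(0.8200) = 0.915, z(0.1500) = -1.036, d' = 1.951
Condition B: z(0.9141) = 1.366, z(0.1960) = -0.856, d' = 2.222
Δd' = d'_Condition A − d'_Condition B = 1.951 − 2.222 = -0.271
Condition B has the higher sensitivity.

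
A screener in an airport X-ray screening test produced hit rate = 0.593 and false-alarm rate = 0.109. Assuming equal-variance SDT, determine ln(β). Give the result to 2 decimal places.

Φ⁻¹(H) = 0.235
Φ⁻¹(FA) = -1.232
ln β = −½·[z(H)² − z(FA)²] = −0.5 × (0.055 − 1.518) = 0.7315

ln β = 0.73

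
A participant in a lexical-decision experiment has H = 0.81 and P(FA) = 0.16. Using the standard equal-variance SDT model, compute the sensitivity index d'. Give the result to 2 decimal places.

d' = 1.87

z(H) = z(0.81) = 0.8779
z(FA) = z(0.16) = -0.9945
d' = z(H) − z(FA) = 0.8779 − (-0.9945) = 1.8724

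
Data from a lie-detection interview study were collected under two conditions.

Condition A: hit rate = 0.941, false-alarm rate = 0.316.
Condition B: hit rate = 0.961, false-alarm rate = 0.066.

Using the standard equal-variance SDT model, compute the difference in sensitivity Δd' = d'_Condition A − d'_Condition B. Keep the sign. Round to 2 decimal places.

Condition A: z(0.941) = 1.563, z(0.316) = -0.479, d' = 2.042
Condition B: z(0.961) = 1.762, z(0.066) = -1.506, d' = 3.268
Δd' = d'_Condition A − d'_Condition B = 2.042 − 3.268 = -1.226
Condition B has the higher sensitivity.

Δd' = -1.23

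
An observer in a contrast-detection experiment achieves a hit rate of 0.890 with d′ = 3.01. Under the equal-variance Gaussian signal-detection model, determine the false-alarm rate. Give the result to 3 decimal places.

false-alarm rate = 0.037

z(hit rate) = z(0.890) = 1.2265
z(FA) = z(H) − d' = 1.2265 − 3.01 = -1.7835
false-alarm rate = Φ(-1.7835) = 0.0373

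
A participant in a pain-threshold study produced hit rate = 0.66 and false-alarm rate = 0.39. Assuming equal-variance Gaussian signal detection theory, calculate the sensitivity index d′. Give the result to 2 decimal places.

z(H) = z(0.66) = 0.412
z(FA) = z(0.39) = -0.279
d' = z(H) − z(FA) = 0.412 − (-0.279) = 0.691

d′ = 0.69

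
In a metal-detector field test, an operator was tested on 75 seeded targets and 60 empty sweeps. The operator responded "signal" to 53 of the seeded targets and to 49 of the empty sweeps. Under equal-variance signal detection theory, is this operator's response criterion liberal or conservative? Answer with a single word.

liberal

z(H) = 0.544, z(FA) = 0.903
c = −½·(z(H) + z(FA)) = -0.7235
c < 0 → liberal criterion (biased toward responding “yes”).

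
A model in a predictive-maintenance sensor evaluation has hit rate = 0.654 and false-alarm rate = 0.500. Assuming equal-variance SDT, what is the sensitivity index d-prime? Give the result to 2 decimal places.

z(H) = 0.3961
z(FA) = 0.0000
d' = z(H) − z(FA) = 0.3961 − 0.0000 = 0.3961

d-prime = 0.40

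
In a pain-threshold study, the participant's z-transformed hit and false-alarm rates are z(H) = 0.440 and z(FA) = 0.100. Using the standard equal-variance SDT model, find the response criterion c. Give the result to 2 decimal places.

c = −½·[z(H) + z(FA)] = −½·(0.440 + 0.100) = -0.270
c < 0: the participant has a liberal response bias.

c = -0.27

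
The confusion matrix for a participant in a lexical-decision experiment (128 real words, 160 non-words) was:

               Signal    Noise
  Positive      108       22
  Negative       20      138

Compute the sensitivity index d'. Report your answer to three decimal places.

d' = 2.102

H = 108/128 = 0.8438
FA = 22/160 = 0.1375
z(H) = z(0.8438) = 1.0102
z(FA) = z(0.1375) = -1.0916
d' = z(H) − z(FA) = 1.0102 − (-1.0916) = 2.1018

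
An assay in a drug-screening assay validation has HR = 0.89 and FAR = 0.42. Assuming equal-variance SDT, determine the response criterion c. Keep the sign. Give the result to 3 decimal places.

c = -0.512

Φ⁻¹(H) = Φ⁻¹(0.89) = 1.2265
Φ⁻¹(FA) = Φ⁻¹(0.42) = -0.2019
c = −½·[z(H) + z(FA)] = −0.5 × (1.2265 + (-0.2019)) = -0.5123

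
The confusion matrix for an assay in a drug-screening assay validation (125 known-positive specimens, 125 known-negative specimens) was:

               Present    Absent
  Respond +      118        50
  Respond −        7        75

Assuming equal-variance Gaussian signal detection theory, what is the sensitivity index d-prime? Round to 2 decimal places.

d-prime = 1.84

H = 118/125 = 0.9440
FA = 50/125 = 0.4000
Φ⁻¹(H) = Φ⁻¹(0.9440) = 1.589
Φ⁻¹(FA) = Φ⁻¹(0.4000) = -0.253
d' = z(H) − z(FA) = 1.589 − (-0.253) = 1.842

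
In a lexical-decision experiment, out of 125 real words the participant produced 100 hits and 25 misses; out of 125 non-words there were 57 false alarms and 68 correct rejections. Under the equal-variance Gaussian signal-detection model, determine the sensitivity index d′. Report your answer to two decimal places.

d′ = 0.95

H = 100/125 = 0.8000
FA = 57/125 = 0.4560
z(H) = z(0.8000) = 0.842
z(FA) = z(0.4560) = -0.111
d' = z(H) − z(FA) = 0.842 − (-0.111) = 0.953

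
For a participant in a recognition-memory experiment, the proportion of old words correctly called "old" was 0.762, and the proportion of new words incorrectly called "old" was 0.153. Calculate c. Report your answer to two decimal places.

z(0.762) = 0.713, z(0.153) = -1.024
c = −½·[z(H) + z(FA)] = −0.5 × (0.713 + (-1.024)) = 0.1555
c > 0: the participant has a conservative response bias.

c = 0.16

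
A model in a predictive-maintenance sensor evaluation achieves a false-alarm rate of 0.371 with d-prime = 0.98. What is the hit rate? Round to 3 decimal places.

z(false-alarm rate) = z(0.371) = -0.3292
z(H) = z(FA) + d' = -0.3292 + 0.98 = 0.6508
hit rate = Φ(0.6508) = 0.7424

hit rate = 0.742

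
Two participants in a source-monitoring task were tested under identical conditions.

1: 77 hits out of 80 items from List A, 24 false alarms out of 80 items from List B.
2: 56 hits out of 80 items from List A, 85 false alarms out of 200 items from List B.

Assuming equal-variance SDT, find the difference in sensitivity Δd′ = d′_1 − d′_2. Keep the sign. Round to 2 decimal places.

1: z(0.9625) = 1.780, z(0.3000) = -0.524, d' = 2.304
2: z(0.7000) = 0.524, z(0.4250) = -0.189, d' = 0.713
Δd' = d'_1 − d'_2 = 2.304 − 0.713 = 1.591
1 has the higher sensitivity.

Δd′ = 1.59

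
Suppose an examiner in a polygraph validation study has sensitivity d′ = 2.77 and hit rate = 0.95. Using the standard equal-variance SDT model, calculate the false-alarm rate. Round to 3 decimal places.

z(hit rate) = z(0.95) = 1.6449
z(FA) = z(H) − d' = 1.6449 − 2.77 = -1.1251
false-alarm rate = Φ(-1.1251) = 0.1303

false-alarm rate = 0.130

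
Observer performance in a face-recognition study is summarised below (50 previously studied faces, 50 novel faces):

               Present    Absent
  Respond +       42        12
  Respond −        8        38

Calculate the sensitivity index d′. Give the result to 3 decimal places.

d′ = 1.701

H = 42/50 = 0.8400
FA = 12/50 = 0.2400
z(H) = z(0.8400) = 0.9945
z(FA) = z(0.2400) = -0.7063
d' = z(H) − z(FA) = 0.9945 − (-0.7063) = 1.7008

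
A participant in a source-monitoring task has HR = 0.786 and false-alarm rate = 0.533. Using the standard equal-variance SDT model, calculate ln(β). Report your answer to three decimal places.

z(H) = z(0.786) = 0.7926
z(FA) = z(0.533) = 0.0828
ln β = −½·[z(H)² − z(FA)²] = −0.5 × (0.6282 − 0.0069) = -0.31065

ln β = -0.311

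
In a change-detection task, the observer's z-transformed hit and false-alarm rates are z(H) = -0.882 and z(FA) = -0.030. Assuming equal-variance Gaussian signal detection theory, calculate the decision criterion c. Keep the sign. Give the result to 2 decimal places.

c = −½·[z(H) + z(FA)] = −½·(-0.882 + (-0.030)) = 0.456
c > 0: the observer has a conservative response bias.

c = 0.46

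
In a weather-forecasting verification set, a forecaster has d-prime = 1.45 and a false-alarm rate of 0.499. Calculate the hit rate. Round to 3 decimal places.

z(false-alarm rate) = z(0.499) = -0.0025
z(H) = z(FA) + d' = -0.0025 + 1.45 = 1.4475
hit rate = Φ(1.4475) = 0.9261

hit rate = 0.926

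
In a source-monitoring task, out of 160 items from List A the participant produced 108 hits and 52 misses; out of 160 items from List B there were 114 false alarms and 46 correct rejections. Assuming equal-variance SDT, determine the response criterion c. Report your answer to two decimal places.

H = 108/160 = 0.6750
FA = 114/160 = 0.7125
z(H) = 0.4538
z(FA) = 0.5607
c = −½·[z(H) + z(FA)] = −0.5 × (0.4538 + 0.5607) = -0.50725
c < 0: the participant has a liberal response bias.

c = -0.51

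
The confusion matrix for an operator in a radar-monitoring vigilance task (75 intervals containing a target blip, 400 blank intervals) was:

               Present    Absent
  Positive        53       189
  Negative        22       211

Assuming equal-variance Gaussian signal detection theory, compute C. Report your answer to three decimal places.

C = -0.237

H = 53/75 = 0.7067
FA = 189/400 = 0.4725
z(0.7067) = 0.5438, z(0.4725) = -0.0690
c = −½·[z(H) + z(FA)] = −0.5 × (0.5438 + (-0.0690)) = -0.2374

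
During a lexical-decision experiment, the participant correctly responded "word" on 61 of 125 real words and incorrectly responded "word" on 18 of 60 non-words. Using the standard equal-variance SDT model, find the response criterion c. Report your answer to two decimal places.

c = 0.28

H = 61/125 = 0.4880
FA = 18/60 = 0.3000
z(0.4880) = -0.0301, z(0.3000) = -0.5244
c = −½·[z(H) + z(FA)] = −0.5 × (-0.0301 + (-0.5244)) = 0.27725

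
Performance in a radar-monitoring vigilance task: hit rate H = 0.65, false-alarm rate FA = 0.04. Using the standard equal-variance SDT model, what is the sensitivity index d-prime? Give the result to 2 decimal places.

d-prime = 2.14

z(0.65) = 0.385, z(0.04) = -1.751
d' = z(H) − z(FA) = 0.385 − (-1.751) = 2.136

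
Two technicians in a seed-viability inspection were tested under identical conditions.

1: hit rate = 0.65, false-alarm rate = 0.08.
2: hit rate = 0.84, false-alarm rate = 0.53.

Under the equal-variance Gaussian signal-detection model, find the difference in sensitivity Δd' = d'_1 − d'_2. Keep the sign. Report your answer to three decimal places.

1: z(0.65) = 0.3853, z(0.08) = -1.4051, d' = 1.7904
2: z(0.84) = 0.9945, z(0.53) = 0.0753, d' = 0.9192
Δd' = d'_1 − d'_2 = 1.7904 − 0.9192 = 0.8712
1 has the higher sensitivity.

Δd' = 0.871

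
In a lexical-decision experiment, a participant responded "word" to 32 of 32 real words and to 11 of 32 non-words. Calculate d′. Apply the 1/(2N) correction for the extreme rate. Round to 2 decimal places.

The hit rate is 32/32 = 1, so apply the 1/(2N) correction: H → 1 − 1/(2·32) = 0.98438.
z(H) = z(0.98438) = 2.154
z(FA) = z(0.34375) = -0.402
d' = 2.154 − (-0.402) = 2.556

d′ = 2.56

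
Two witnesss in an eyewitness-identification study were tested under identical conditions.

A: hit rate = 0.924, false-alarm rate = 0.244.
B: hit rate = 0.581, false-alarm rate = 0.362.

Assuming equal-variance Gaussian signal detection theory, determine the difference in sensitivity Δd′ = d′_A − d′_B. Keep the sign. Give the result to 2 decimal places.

Δd′ = 1.57

A: z(0.924) = 1.433, z(0.244) = -0.693, d' = 2.126
B: z(0.581) = 0.204, z(0.362) = -0.353, d' = 0.557
Δd' = d'_A − d'_B = 2.126 − 0.557 = 1.569
A has the higher sensitivity.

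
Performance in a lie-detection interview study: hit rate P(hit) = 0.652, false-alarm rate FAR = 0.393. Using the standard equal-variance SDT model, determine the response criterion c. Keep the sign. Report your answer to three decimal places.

Φ⁻¹(H) = Φ⁻¹(0.652) = 0.3907
Φ⁻¹(FA) = Φ⁻¹(0.393) = -0.2715
c = −½·[z(H) + z(FA)] = −0.5 × (0.3907 + (-0.2715)) = -0.0596

c = -0.060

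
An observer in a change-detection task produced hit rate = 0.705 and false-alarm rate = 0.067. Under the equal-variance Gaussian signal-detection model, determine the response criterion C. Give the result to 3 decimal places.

C = 0.480

z(0.705) = 0.5388, z(0.067) = -1.4985
c = −½·[z(H) + z(FA)] = −0.5 × (0.5388 + (-1.4985)) = 0.47985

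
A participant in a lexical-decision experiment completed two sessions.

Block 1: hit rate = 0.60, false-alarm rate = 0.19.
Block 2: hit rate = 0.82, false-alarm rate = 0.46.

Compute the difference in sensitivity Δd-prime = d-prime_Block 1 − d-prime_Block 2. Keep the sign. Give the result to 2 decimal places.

Δd-prime = 0.12

Block 1: z(0.60) = 0.253, z(0.19) = -0.878, d' = 1.131
Block 2: z(0.82) = 0.915, z(0.46) = -0.100, d' = 1.015
Δd' = d'_Block 1 − d'_Block 2 = 1.131 − 1.015 = 0.116
Block 1 has the higher sensitivity.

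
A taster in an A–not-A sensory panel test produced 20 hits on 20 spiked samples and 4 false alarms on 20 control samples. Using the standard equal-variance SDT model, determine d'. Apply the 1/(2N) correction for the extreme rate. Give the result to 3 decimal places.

The hit rate is 20/20 = 1, so apply the 1/(2N) correction: H → 1 − 1/(2·20) = 0.97500.
z(H) = z(0.97500) = 1.9600
z(FA) = z(0.20000) = -0.8416
d' = 1.9600 − (-0.8416) = 2.8016

d' = 2.802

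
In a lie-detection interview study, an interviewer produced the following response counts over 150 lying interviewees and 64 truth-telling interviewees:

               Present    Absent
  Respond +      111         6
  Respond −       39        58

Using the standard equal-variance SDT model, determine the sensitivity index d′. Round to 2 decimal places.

H = 111/150 = 0.7400
FA = 6/64 = 0.0938
Φ⁻¹(H) = Φ⁻¹(0.7400) = 0.643
Φ⁻¹(FA) = Φ⁻¹(0.0938) = -1.318
d' = z(H) − z(FA) = 0.643 − (-1.318) = 1.961

d′ = 1.96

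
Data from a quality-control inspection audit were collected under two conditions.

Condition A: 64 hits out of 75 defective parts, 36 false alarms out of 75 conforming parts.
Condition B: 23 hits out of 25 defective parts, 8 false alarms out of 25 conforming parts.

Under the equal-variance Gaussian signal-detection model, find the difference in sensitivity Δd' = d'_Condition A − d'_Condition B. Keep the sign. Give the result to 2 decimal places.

Δd' = -0.77

Condition A: z(0.8533) = 1.051, z(0.4800) = -0.050, d' = 1.101
Condition B: z(0.9200) = 1.405, z(0.3200) = -0.468, d' = 1.873
Δd' = d'_Condition A − d'_Condition B = 1.101 − 1.873 = -0.772
Condition B has the higher sensitivity.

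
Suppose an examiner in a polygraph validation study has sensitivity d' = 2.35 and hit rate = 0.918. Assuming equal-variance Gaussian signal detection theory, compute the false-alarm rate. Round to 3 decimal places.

false-alarm rate = 0.169

z(hit rate) = z(0.918) = 1.3917
z(FA) = z(H) − d' = 1.3917 − 2.35 = -0.9583
false-alarm rate = Φ(-0.9583) = 0.1690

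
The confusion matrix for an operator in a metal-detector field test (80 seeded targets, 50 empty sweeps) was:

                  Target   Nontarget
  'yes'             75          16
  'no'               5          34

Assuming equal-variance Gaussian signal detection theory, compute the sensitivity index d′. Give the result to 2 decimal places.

H = 75/80 = 0.9375
FA = 16/50 = 0.3200
Φ⁻¹(H) = 1.5341
Φ⁻¹(FA) = -0.4677
d' = z(H) − z(FA) = 1.5341 − (-0.4677) = 2.0018

d′ = 2.00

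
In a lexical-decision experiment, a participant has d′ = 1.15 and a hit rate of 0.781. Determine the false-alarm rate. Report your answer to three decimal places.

z(hit rate) = z(0.781) = 0.7756
z(FA) = z(H) − d' = 0.7756 − 1.15 = -0.3744
false-alarm rate = Φ(-0.3744) = 0.3541

false-alarm rate = 0.354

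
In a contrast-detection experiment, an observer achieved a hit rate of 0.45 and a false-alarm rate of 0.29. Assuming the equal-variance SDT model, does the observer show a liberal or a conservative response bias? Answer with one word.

z(H) = -0.126, z(FA) = -0.553
c = −½·(z(H) + z(FA)) = 0.3395
c > 0 → conservative criterion (biased toward responding “no”).

conservative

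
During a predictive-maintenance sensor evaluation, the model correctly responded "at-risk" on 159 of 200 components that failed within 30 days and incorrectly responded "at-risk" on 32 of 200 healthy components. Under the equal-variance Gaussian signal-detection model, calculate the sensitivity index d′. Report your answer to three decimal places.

H = 159/200 = 0.7950
FA = 32/200 = 0.1600
z(H) = 0.8239
z(FA) = -0.9945
d' = z(H) − z(FA) = 0.8239 − (-0.9945) = 1.8184

d′ = 1.818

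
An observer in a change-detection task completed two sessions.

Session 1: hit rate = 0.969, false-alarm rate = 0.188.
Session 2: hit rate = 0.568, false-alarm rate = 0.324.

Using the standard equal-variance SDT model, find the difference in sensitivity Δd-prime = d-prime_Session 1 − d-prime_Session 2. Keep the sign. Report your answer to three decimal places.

Δd-prime = 2.124

Session 1: z(0.969) = 1.8663, z(0.188) = -0.8853, d' = 2.7516
Session 2: z(0.568) = 0.1713, z(0.324) = -0.4565, d' = 0.6278
Δd' = d'_Session 1 − d'_Session 2 = 2.7516 − 0.6278 = 2.1238
Session 1 has the higher sensitivity.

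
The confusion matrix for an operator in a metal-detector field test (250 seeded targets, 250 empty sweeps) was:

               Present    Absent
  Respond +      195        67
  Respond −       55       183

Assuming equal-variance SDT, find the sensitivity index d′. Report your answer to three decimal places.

H = 195/250 = 0.7800
FA = 67/250 = 0.2680
Φ⁻¹(0.7800) = 0.7722, Φ⁻¹(0.2680) = -0.6189
d' = z(H) − z(FA) = 0.7722 − (-0.6189) = 1.3911

d′ = 1.391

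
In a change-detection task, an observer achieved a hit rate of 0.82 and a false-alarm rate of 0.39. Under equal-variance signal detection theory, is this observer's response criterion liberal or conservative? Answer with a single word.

z(H) = 0.915, z(FA) = -0.279
c = −½·(z(H) + z(FA)) = -0.318
c < 0 → liberal criterion (biased toward responding “yes”).

liberal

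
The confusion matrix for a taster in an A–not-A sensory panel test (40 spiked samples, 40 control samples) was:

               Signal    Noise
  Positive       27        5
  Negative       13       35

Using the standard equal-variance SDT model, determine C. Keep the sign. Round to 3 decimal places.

H = 27/40 = 0.6750
FA = 5/40 = 0.1250
z(H) = 0.4538
z(FA) = -1.1503
c = −½·[z(H) + z(FA)] = −0.5 × (0.4538 + (-1.1503)) = 0.34825
c > 0: the taster has a conservative response bias.

C = 0.348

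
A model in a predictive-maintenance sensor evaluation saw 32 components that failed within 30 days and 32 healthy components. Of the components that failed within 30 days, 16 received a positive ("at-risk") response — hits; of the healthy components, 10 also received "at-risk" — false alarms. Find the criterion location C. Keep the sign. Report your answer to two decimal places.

H = 16/32 = 0.5000
FA = 10/32 = 0.3125
z(H) = z(0.5000) = 0.000
z(FA) = z(0.3125) = -0.489
c = −½·[z(H) + z(FA)] = −0.5 × (0.000 + (-0.489)) = 0.2445
c > 0: the model has a conservative response bias.

C = 0.24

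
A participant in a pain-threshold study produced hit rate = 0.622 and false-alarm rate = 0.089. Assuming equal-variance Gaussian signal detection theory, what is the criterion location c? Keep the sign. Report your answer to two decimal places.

c = 0.52

z(H) = z(0.622) = 0.311
z(FA) = z(0.089) = -1.347
c = −½·[z(H) + z(FA)] = −0.5 × (0.311 + (-1.347)) = 0.518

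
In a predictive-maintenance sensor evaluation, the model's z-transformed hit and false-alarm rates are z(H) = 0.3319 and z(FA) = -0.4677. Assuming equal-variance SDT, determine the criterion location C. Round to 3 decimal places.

C = 0.068

c = −½·[z(H) + z(FA)] = −½·(0.3319 + (-0.4677)) = 0.0679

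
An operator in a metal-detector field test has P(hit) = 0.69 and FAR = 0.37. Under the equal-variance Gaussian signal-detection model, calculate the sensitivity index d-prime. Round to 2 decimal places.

d-prime = 0.83

z(H) = 0.496
z(FA) = -0.332
d' = z(H) − z(FA) = 0.496 − (-0.332) = 0.828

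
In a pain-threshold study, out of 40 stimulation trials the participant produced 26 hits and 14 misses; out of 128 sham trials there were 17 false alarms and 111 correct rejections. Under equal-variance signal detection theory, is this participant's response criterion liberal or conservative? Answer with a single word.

conservative

z(H) = 0.385, z(FA) = -1.113
c = −½·(z(H) + z(FA)) = 0.364
c > 0 → conservative criterion (biased toward responding “no”).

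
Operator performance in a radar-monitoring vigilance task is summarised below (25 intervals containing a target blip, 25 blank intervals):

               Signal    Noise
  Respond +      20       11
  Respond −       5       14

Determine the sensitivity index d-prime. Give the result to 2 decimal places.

d-prime = 0.99

H = 20/25 = 0.8000
FA = 11/25 = 0.4400
z(0.8000) = 0.842, z(0.4400) = -0.151
d' = z(H) − z(FA) = 0.842 − (-0.151) = 0.993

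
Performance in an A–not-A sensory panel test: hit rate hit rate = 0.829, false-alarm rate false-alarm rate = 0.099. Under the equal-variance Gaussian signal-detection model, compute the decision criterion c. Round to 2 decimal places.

z(H) = z(0.829) = 0.950
z(FA) = z(0.099) = -1.287
c = −½·[z(H) + z(FA)] = −0.5 × (0.950 + (-1.287)) = 0.1685

c = 0.17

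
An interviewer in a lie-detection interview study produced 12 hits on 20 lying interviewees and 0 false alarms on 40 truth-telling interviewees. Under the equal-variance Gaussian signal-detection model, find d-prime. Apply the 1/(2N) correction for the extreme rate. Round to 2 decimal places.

The false-alarm rate is 0/40 = 0, so apply the 1/(2N) correction: FA → 1/(2·40) = 0.01250.
z(H) = z(0.60000) = 0.253
z(FA) = z(0.01250) = -2.241
d' = 0.253 − (-2.241) = 2.494

d-prime = 2.49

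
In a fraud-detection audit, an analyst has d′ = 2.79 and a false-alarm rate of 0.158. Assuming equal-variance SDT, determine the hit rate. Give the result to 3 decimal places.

hit rate = 0.963

z(false-alarm rate) = z(0.158) = -1.0027
z(H) = z(FA) + d' = -1.0027 + 2.79 = 1.7873
hit rate = Φ(1.7873) = 0.9631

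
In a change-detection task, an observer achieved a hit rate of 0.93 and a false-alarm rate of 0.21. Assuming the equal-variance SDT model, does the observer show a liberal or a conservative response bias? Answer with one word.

liberal

z(H) = 1.476, z(FA) = -0.806
c = −½·(z(H) + z(FA)) = -0.335
c < 0 → liberal criterion (biased toward responding “yes”).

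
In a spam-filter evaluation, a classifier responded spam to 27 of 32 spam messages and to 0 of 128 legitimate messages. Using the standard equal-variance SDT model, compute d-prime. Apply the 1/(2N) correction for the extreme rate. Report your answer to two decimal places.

The false-alarm rate is 0/128 = 0, so apply the 1/(2N) correction: FA → 1/(2·128) = 0.00391.
z(H) = z(0.84375) = 1.010
z(FA) = z(0.00391) = -2.660
d' = 1.010 − (-2.660) = 3.670

d-prime = 3.67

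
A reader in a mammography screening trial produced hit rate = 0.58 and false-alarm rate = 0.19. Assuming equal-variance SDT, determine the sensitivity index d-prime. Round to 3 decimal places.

d-prime = 1.080

Φ⁻¹(H) = 0.2019
Φ⁻¹(FA) = -0.8779
d' = z(H) − z(FA) = 0.2019 − (-0.8779) = 1.0798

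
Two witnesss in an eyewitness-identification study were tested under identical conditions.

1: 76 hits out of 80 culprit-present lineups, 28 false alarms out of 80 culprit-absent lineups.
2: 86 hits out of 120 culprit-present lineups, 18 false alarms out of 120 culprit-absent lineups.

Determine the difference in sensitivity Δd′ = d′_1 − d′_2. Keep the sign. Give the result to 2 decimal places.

1: z(0.9500) = 1.645, z(0.3500) = -0.385, d' = 2.030
2: z(0.7167) = 0.573, z(0.1500) = -1.036, d' = 1.609
Δd' = d'_1 − d'_2 = 2.030 − 1.609 = 0.421
1 has the higher sensitivity.

Δd′ = 0.42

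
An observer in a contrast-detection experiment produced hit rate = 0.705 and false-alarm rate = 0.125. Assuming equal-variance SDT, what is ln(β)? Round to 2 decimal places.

z(0.705) = 0.539, z(0.125) = -1.150
ln β = −½·[z(H)² − z(FA)²] = −0.5 × (0.291 − 1.323) = 0.516

ln β = 0.52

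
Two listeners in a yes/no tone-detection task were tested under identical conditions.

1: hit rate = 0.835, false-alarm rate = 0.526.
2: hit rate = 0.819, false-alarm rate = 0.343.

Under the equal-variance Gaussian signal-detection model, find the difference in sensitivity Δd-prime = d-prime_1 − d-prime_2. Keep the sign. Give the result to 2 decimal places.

Δd-prime = -0.41

1: z(0.835) = 0.974, z(0.526) = 0.065, d' = 0.909
2: z(0.819) = 0.912, z(0.343) = -0.404, d' = 1.316
Δd' = d'_1 − d'_2 = 0.909 − 1.316 = -0.407
2 has the higher sensitivity.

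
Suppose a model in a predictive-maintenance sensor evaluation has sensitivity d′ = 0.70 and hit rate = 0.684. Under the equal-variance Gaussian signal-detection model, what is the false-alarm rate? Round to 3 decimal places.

false-alarm rate = 0.413

z(hit rate) = z(0.684) = 0.4789
z(FA) = z(H) − d' = 0.4789 − 0.70 = -0.2211
false-alarm rate = Φ(-0.2211) = 0.4125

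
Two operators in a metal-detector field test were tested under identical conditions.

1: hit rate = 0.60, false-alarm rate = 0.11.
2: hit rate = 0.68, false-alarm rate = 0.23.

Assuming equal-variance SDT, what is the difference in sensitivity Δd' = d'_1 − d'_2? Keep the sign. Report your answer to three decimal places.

1: z(0.60) = 0.2533, z(0.11) = -1.2265, d' = 1.4798
2: z(0.68) = 0.4677, z(0.23) = -0.7388, d' = 1.2065
Δd' = d'_1 − d'_2 = 1.4798 − 1.2065 = 0.2733
1 has the higher sensitivity.

Δd' = 0.273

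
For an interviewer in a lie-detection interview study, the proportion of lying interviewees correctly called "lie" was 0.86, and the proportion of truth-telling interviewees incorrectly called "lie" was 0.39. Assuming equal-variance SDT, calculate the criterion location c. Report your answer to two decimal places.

z(H) = 1.080
z(FA) = -0.279
c = −½·[z(H) + z(FA)] = −0.5 × (1.080 + (-0.279)) = -0.4005
c < 0: the interviewer has a liberal response bias.

c = -0.40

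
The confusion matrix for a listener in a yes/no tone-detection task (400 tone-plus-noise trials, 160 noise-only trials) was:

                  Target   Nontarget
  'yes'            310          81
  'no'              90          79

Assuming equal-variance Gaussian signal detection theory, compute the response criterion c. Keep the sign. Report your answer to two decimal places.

c = -0.39

H = 310/400 = 0.7750
FA = 81/160 = 0.5062
Φ⁻¹(H) = Φ⁻¹(0.7750) = 0.755
Φ⁻¹(FA) = Φ⁻¹(0.5062) = 0.016
c = −½·[z(H) + z(FA)] = −0.5 × (0.755 + 0.016) = -0.3855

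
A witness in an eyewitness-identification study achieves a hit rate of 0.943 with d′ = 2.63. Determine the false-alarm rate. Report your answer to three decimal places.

false-alarm rate = 0.147

z(hit rate) = z(0.943) = 1.5805
z(FA) = z(H) − d' = 1.5805 − 2.63 = -1.0495
false-alarm rate = Φ(-1.0495) = 0.1470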